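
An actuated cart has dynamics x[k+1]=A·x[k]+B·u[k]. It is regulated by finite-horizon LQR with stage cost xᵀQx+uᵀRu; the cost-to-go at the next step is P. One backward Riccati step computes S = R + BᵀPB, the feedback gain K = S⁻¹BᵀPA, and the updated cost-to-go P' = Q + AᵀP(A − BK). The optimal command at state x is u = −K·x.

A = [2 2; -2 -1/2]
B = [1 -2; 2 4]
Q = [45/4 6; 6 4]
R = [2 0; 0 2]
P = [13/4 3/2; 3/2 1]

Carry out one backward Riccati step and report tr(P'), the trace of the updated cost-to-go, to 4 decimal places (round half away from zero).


18.1543

BᵀP = [6.2500 3.5000; -0.5000 1.0000]
S = R + BᵀPB = [2 0; 0 2] + [13.2500 1.5000; 1.5000 5.0000] = [15.2500 1.5000; 1.5000 7.0000]
BᵀPA = [5.5000 10.7500; -3.0000 -1.5000]
K = S⁻¹·BᵀPA = [0.4115 0.7416; -0.5167 -0.3732]
A−BK = [0.5550 0.5120; -0.7560 -0.4904]
AᵀP(A−BK) = [1.1866 1.3014; 1.3014 1.7177]
P' = Q + AᵀP(A−BK) = [12.4366 7.3014; 7.3014 5.7177]
tr(P') = 18.1543


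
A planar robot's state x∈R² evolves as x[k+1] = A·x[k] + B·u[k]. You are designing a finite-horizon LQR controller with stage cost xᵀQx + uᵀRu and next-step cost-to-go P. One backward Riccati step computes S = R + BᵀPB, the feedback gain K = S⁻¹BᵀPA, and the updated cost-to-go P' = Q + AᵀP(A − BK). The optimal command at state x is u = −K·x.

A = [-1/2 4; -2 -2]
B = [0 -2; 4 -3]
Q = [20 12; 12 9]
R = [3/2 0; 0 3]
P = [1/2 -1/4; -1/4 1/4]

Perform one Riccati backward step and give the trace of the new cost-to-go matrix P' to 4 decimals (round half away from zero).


BᵀP = [-1.0000 1.0000; -0.2500 -0.2500]
S = R + BᵀPB = [3/2 0; 0 3] + [4.0000 -1.0000; -1.0000 1.2500] = [5.5000 -1.0000; -1.0000 4.2500]
BᵀPA = [-1.5000 -6.0000; 0.6250 -0.5000]
K = S⁻¹·BᵀPA = [-0.2570 -1.1620; 0.0866 -0.3911]
A−BK = [-0.3268 3.2179; -0.7123 1.4749]
AᵀP(A−BK) = [0.1854 0.2514; 0.2514 5.8324]
P' = Q + AᵀP(A−BK) = [20.1854 12.2514; 12.2514 14.8324]
tr(P') = 35.0178

35.0178


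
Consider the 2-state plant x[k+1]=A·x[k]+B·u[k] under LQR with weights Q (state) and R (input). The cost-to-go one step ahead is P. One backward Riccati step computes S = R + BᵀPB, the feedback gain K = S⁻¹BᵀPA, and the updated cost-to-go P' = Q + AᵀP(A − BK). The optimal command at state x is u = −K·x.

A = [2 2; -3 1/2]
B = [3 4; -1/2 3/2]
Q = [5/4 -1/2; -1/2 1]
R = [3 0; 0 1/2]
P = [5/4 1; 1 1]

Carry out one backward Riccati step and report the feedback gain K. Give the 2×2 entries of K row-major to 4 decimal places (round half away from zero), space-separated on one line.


0.2005 0.0462 -0.1974 0.4310

BᵀP = [3.2500 2.5000; 6.5000 5.5000]
S = R + BᵀPB = [3 0; 0 1/2] + [8.5000 16.7500; 16.7500 34.2500] = [11.5000 16.7500; 16.7500 34.7500]
BᵀPA = [-1.0000 7.7500; -3.5000 15.7500]
K = S⁻¹·BᵀPA = [0.2005 0.0462; -0.1974 0.4310]
A−BK = [2.1879 0.1375; -2.6037 -0.1234]
AᵀP(A−BK) = [1.5097 0.0546; 0.0546 0.1042]
P' = Q + AᵀP(A−BK) = [2.7597 -0.4454; -0.4454 1.1042]
tr(P') = 3.8639


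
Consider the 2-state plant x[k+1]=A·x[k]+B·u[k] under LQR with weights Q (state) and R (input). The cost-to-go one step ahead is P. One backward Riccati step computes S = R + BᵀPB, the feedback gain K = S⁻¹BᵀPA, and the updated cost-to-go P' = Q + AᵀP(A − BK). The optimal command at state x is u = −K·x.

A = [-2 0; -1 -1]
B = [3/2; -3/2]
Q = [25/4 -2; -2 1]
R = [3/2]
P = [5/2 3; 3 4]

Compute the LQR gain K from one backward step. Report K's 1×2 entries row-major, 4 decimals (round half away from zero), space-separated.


BᵀP = [-0.7500 -1.5000]
S = R + BᵀPB = [3/2] + [1.1250] = [2.6250]
BᵀPA = [3.0000 1.5000]
K = S⁻¹·BᵀPA = [1.1429 0.5714]
A−BK = [-3.7143 -0.8571; 0.7143 -0.1429]
AᵀP(A−BK) = [22.5714 8.2857; 8.2857 3.1429]
P' = Q + AᵀP(A−BK) = [28.8214 6.2857; 6.2857 4.1429]
tr(P') = 32.9643

1.1429 0.5714


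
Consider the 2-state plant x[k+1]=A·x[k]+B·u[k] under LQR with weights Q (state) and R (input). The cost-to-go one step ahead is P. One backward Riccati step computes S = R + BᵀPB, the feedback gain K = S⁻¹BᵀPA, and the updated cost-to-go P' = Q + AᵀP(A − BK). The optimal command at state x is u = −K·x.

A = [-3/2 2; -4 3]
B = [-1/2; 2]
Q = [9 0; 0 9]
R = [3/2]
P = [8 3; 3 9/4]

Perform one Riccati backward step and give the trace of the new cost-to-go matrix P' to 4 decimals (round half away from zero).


135.6346

BᵀP = [2.0000 3.0000]
S = R + BᵀPB = [3/2] + [5.0000] = [6.5000]
BᵀPA = [-15.0000 13.0000]
K = S⁻¹·BᵀPA = [-2.3077 2.0000]
A−BK = [-2.6538 3.0000; 0.6154 -1.0000]
AᵀP(A−BK) = [55.3846 -58.5000; -58.5000 62.2500]
P' = Q + AᵀP(A−BK) = [64.3846 -58.5000; -58.5000 71.2500]
tr(P') = 135.6346


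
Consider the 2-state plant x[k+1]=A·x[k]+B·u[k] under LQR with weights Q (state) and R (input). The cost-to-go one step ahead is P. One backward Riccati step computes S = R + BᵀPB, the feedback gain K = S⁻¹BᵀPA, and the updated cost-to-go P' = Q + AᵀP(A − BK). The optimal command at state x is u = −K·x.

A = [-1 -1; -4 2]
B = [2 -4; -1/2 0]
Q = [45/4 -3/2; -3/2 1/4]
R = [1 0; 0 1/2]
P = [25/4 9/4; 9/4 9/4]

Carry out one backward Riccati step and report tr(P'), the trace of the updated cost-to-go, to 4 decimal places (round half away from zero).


BᵀP = [11.3750 3.3750; -25.0000 -9.0000]
S = R + BᵀPB = [1 0; 0 1/2] + [21.0625 -45.5000; -45.5000 100.0000] = [22.0625 -45.5000; -45.5000 100.5000]
BᵀPA = [-24.8750 -4.6250; 61.0000 7.0000]
K = S⁻¹·BᵀPA = [1.8742 -0.9951; 1.4555 -0.3809]
A−BK = [1.0735 -0.5333; -3.0629 1.5024]
AᵀP(A−BK) = [18.0863 -8.7702; -8.7702 4.3137]
P' = Q + AᵀP(A−BK) = [29.3363 -10.2702; -10.2702 4.5637]
tr(P') = 33.9000

33.9000


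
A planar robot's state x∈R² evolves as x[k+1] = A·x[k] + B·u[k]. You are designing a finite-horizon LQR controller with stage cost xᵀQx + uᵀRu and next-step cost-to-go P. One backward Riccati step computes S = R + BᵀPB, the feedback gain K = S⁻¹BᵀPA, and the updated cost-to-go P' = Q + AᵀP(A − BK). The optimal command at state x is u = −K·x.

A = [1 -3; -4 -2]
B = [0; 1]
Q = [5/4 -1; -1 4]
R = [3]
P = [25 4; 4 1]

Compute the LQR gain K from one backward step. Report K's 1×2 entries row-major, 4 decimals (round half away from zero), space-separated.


0.0000 -3.5000

BᵀP = [4.0000 1.0000]
S = R + BᵀPB = [3] + [1.0000] = [4.0000]
BᵀPA = [0.0000 -14.0000]
K = S⁻¹·BᵀPA = [0.0000 -3.5000]
A−BK = [1.0000 -3.0000; -4.0000 1.5000]
AᵀP(A−BK) = [9.0000 -27.0000; -27.0000 228.0000]
P' = Q + AᵀP(A−BK) = [10.2500 -28.0000; -28.0000 232.0000]
tr(P') = 242.2500


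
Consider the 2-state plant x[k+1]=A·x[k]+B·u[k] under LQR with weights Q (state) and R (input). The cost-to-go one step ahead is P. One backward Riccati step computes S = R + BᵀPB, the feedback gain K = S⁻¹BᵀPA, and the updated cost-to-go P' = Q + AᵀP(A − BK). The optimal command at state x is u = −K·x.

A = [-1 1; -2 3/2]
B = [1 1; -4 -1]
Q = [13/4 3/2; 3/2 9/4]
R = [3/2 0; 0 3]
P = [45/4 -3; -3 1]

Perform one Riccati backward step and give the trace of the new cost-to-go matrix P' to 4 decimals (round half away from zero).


BᵀP = [23.2500 -7.0000; 14.2500 -4.0000]
S = R + BᵀPB = [3/2 0; 0 3] + [51.2500 30.2500; 30.2500 18.2500] = [52.7500 30.2500; 30.2500 21.2500]
BᵀPA = [-9.2500 12.7500; -6.2500 8.2500]
K = S⁻¹·BᵀPA = [-0.0364 0.1038; -0.2423 0.2404]
A−BK = [-0.7213 0.6557; -2.3880 2.1557]
AᵀP(A−BK) = [1.3989 -1.2869; -1.2869 1.1926]
P' = Q + AᵀP(A−BK) = [4.6489 0.2131; 0.2131 3.4426]
tr(P') = 8.0915

8.0915


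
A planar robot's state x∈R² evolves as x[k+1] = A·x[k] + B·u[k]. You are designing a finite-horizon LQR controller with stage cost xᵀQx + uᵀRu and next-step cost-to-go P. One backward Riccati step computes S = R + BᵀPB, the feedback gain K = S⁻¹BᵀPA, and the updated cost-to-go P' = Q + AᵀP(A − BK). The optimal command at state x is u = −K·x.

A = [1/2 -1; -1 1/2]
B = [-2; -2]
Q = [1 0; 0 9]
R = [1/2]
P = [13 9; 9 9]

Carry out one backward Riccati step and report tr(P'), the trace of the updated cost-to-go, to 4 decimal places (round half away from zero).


BᵀP = [-44.0000 -36.0000]
S = R + BᵀPB = [1/2] + [160.0000] = [160.5000]
BᵀPA = [14.0000 26.0000]
K = S⁻¹·BᵀPA = [0.0872 0.1620]
A−BK = [0.6745 -0.6760; -0.8255 0.8240]
AᵀP(A−BK) = [2.0288 -2.0179; -2.0179 2.0382]
P' = Q + AᵀP(A−BK) = [3.0288 -2.0179; -2.0179 11.0382]
tr(P') = 14.0670

14.0670


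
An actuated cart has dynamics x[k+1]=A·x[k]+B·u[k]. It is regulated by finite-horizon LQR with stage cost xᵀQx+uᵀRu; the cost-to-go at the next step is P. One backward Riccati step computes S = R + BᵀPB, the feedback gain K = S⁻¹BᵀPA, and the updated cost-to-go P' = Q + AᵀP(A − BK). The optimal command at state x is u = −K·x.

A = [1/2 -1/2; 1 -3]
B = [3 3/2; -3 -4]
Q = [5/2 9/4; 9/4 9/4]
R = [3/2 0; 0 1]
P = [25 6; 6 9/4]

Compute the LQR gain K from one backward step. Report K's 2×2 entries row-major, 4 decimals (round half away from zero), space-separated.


BᵀP = [57.0000 11.2500; 13.5000 0.0000]
S = R + BᵀPB = [3/2 0; 0 1] + [137.2500 40.5000; 40.5000 20.2500] = [138.7500 40.5000; 40.5000 21.2500]
BᵀPA = [39.7500 -62.2500; 6.7500 -6.7500]
K = S⁻¹·BᵀPA = [0.4367 -0.8022; -0.5147 1.2113]
A−BK = [-0.0381 0.0897; 0.2514 -0.5616]
AᵀP(A−BK) = [0.6145 -1.2883; -1.2883 2.7386]
P' = Q + AᵀP(A−BK) = [3.1145 0.9617; 0.9617 4.9886]
tr(P') = 8.1032

0.4367 -0.8022 -0.5147 1.2113


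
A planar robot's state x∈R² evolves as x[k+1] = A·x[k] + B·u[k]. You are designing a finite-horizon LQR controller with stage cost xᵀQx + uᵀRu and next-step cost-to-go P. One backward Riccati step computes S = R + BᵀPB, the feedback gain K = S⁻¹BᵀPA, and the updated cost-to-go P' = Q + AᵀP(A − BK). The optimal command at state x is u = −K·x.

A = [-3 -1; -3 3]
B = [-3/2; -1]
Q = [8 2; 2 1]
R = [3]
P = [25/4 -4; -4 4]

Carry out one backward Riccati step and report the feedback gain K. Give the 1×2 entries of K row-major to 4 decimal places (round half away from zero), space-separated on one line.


BᵀP = [-5.3750 2.0000]
S = R + BᵀPB = [3] + [6.0625] = [9.0625]
BᵀPA = [10.1250 11.3750]
K = S⁻¹·BᵀPA = [1.1172 1.2552]
A−BK = [-1.3241 0.8828; -1.8828 4.2552]
AᵀP(A−BK) = [8.9379 -5.9586; -5.9586 51.9724]
P' = Q + AᵀP(A−BK) = [16.9379 -3.9586; -3.9586 52.9724]
tr(P') = 69.9103

1.1172 1.2552


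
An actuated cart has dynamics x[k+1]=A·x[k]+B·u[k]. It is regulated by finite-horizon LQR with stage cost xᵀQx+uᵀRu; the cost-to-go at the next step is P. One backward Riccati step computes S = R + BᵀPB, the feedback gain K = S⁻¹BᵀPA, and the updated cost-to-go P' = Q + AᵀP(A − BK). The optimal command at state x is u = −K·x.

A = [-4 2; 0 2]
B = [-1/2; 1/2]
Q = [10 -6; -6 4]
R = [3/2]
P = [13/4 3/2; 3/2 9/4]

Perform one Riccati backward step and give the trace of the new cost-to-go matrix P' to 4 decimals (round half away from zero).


BᵀP = [-0.8750 0.3750]
S = R + BᵀPB = [3/2] + [0.6250] = [2.1250]
BᵀPA = [3.5000 -1.0000]
K = S⁻¹·BᵀPA = [1.6471 -0.4706]
A−BK = [-3.1765 1.7647; -0.8235 2.2353]
AᵀP(A−BK) = [46.2353 -36.3529; -36.3529 33.5294]
P' = Q + AᵀP(A−BK) = [56.2353 -42.3529; -42.3529 37.5294]
tr(P') = 93.7647

93.7647


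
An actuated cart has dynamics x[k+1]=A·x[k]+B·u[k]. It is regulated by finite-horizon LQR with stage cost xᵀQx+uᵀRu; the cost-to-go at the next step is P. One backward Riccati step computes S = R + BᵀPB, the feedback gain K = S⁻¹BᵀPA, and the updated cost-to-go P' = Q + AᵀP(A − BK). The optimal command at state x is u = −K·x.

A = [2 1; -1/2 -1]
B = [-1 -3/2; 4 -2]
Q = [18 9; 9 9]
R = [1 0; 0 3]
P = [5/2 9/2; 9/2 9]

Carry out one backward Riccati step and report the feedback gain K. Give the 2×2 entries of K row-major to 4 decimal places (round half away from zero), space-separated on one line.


-0.0727 -0.2029 -0.2707 -0.0768

BᵀP = [15.5000 31.5000; -12.7500 -24.7500]
S = R + BᵀPB = [1 0; 0 3] + [110.5000 -86.2500; -86.2500 68.6250] = [111.5000 -86.2500; -86.2500 71.6250]
BᵀPA = [15.2500 -16.0000; -13.1250 12.0000]
K = S⁻¹·BᵀPA = [-0.0727 -0.2029; -0.2707 -0.0768]
A−BK = [1.5212 0.6820; -0.7509 -0.3420]
AᵀP(A−BK) = [0.8046 0.3364; 0.3364 0.1751]
P' = Q + AᵀP(A−BK) = [18.8046 9.3364; 9.3364 9.1751]
tr(P') = 27.9797


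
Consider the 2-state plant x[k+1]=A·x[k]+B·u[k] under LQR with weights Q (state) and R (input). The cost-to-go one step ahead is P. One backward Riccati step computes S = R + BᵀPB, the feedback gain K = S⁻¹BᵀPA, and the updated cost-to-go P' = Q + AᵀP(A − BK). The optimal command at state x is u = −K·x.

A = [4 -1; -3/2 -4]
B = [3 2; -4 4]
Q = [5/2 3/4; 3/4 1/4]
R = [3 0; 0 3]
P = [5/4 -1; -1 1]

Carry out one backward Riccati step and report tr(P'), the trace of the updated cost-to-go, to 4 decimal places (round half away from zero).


6.2259

BᵀP = [7.7500 -7.0000; -1.5000 2.0000]
S = R + BᵀPB = [3 0; 0 3] + [51.2500 -12.5000; -12.5000 5.0000] = [54.2500 -12.5000; -12.5000 8.0000]
BᵀPA = [41.5000 20.2500; -9.0000 -6.5000]
K = S⁻¹·BᵀPA = [0.7903 0.2907; 0.1098 -0.3582]
A−BK = [1.4095 -1.1557; 1.2219 -1.4041]
AᵀP(A−BK) = [2.4417 0.2106; 0.2106 1.0342]
P' = Q + AᵀP(A−BK) = [4.9417 0.9606; 0.9606 1.2842]
tr(P') = 6.2259


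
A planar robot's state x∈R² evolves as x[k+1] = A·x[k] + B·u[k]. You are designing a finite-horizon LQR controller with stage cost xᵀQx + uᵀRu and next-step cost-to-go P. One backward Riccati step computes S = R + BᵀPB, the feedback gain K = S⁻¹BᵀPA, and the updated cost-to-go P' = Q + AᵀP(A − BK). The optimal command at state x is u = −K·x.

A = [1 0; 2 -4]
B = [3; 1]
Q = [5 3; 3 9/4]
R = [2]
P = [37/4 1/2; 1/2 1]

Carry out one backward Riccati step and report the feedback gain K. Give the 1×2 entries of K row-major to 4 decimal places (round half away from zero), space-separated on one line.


0.3725 -0.1120

BᵀP = [28.2500 2.5000]
S = R + BᵀPB = [2] + [87.2500] = [89.2500]
BᵀPA = [33.2500 -10.0000]
K = S⁻¹·BᵀPA = [0.3725 -0.1120]
A−BK = [-0.1176 0.3361; 1.6275 -3.8880]
AᵀP(A−BK) = [2.8627 -6.2745; -6.2745 14.8796]
P' = Q + AᵀP(A−BK) = [7.8627 -3.2745; -3.2745 17.1296]
tr(P') = 24.9923


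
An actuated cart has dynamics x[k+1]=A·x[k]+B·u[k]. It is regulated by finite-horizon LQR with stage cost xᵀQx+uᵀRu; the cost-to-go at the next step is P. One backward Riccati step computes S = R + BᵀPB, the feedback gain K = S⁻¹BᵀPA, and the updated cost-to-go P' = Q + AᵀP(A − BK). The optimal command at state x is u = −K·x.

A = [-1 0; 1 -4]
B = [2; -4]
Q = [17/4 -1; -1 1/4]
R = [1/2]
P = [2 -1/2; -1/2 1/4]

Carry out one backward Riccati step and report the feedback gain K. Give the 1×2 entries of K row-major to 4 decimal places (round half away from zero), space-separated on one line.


-0.3902 0.3902

BᵀP = [6.0000 -2.0000]
S = R + BᵀPB = [1/2] + [20.0000] = [20.5000]
BᵀPA = [-8.0000 8.0000]
K = S⁻¹·BᵀPA = [-0.3902 0.3902]
A−BK = [-0.2195 -0.7805; -0.5610 -2.4390]
AᵀP(A−BK) = [0.1280 0.1220; 0.1220 0.8780]
P' = Q + AᵀP(A−BK) = [4.3780 -0.8780; -0.8780 1.1280]
tr(P') = 5.5061


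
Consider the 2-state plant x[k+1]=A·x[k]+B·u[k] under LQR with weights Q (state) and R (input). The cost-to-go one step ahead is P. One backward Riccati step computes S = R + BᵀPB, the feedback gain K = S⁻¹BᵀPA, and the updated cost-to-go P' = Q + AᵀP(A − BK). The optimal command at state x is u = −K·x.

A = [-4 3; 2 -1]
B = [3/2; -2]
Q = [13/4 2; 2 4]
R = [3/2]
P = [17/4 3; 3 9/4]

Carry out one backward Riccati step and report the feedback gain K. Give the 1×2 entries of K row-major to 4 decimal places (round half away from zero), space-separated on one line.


-0.7273 0.5455

BᵀP = [0.3750 0.0000]
S = R + BᵀPB = [3/2] + [0.5625] = [2.0625]
BᵀPA = [-1.5000 1.1250]
K = S⁻¹·BᵀPA = [-0.7273 0.5455]
A−BK = [-2.9091 2.1818; 0.5455 0.0909]
AᵀP(A−BK) = [27.9091 -24.6818; -24.6818 21.8864]
P' = Q + AᵀP(A−BK) = [31.1591 -22.6818; -22.6818 25.8864]
tr(P') = 57.0455


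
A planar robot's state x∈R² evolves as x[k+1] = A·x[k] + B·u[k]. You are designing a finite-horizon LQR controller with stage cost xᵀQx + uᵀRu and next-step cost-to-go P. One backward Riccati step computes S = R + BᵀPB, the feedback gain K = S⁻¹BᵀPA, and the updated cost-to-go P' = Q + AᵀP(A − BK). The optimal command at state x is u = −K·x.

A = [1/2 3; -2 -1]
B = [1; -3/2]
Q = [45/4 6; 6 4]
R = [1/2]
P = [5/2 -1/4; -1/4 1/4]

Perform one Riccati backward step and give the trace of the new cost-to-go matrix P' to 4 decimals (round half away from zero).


BᵀP = [2.8750 -0.6250]
S = R + BᵀPB = [1/2] + [3.8125] = [4.3125]
BᵀPA = [2.6875 9.2500]
K = S⁻¹·BᵀPA = [0.6232 2.1449]
A−BK = [-0.1232 0.8551; -1.0652 2.2174]
AᵀP(A−BK) = [0.4502 0.1105; 0.1105 4.4094]
P' = Q + AᵀP(A−BK) = [11.7002 6.1105; 6.1105 8.4094]
tr(P') = 20.1096

20.1096


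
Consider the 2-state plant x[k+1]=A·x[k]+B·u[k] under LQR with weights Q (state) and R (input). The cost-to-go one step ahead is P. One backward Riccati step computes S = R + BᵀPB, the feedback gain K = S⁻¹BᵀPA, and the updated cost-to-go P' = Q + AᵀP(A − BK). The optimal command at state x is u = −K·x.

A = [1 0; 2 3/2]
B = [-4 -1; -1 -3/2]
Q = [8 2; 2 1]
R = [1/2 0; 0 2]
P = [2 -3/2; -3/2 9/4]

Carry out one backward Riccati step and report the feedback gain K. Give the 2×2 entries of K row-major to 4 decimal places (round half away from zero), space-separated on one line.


0.0740 0.2730 -0.7813 -0.6688

BᵀP = [-6.5000 3.7500; 0.2500 -1.8750]
S = R + BᵀPB = [1/2 0; 0 2] + [22.2500 0.8750; 0.8750 2.5625] = [22.7500 0.8750; 0.8750 4.5625]
BᵀPA = [1.0000 5.6250; -3.5000 -2.8125]
K = S⁻¹·BᵀPA = [0.0740 0.2730; -0.7813 -0.6688]
A−BK = [0.5147 0.4231; 0.9020 0.7698]
AᵀP(A−BK) = [2.1914 1.8863; 1.8863 1.6460]
P' = Q + AᵀP(A−BK) = [10.1914 3.8863; 3.8863 2.6460]
tr(P') = 12.8374


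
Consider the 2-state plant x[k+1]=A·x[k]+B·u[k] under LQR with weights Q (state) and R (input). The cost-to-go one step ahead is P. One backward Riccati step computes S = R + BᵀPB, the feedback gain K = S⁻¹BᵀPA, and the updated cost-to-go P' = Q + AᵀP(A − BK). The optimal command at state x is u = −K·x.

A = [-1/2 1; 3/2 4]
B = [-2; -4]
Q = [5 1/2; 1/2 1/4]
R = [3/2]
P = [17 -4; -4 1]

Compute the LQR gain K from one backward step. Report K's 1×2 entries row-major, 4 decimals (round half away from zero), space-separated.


0.6977 -0.0930

BᵀP = [-18.0000 4.0000]
S = R + BᵀPB = [3/2] + [20.0000] = [21.5000]
BᵀPA = [15.0000 -2.0000]
K = S⁻¹·BᵀPA = [0.6977 -0.0930]
A−BK = [0.8953 0.8140; 4.2907 3.6279]
AᵀP(A−BK) = [2.0349 0.8953; 0.8953 0.8140]
P' = Q + AᵀP(A−BK) = [7.0349 1.3953; 1.3953 1.0640]
tr(P') = 8.0988


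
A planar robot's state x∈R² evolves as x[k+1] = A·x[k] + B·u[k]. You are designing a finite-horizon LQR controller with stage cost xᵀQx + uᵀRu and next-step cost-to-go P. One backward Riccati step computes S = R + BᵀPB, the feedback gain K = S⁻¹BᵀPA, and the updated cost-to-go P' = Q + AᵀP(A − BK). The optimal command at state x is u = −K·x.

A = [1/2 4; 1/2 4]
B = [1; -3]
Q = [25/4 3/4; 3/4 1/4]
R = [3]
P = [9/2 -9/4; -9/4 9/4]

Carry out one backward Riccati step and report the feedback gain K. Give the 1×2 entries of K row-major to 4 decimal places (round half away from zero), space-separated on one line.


0.0273 0.2182

BᵀP = [11.2500 -9.0000]
S = R + BᵀPB = [3] + [38.2500] = [41.2500]
BᵀPA = [1.1250 9.0000]
K = S⁻¹·BᵀPA = [0.0273 0.2182]
A−BK = [0.4727 3.7818; 0.5818 4.6545]
AᵀP(A−BK) = [0.5318 4.2545; 4.2545 34.0364]
P' = Q + AᵀP(A−BK) = [6.7818 5.0045; 5.0045 34.2864]
tr(P') = 41.0682


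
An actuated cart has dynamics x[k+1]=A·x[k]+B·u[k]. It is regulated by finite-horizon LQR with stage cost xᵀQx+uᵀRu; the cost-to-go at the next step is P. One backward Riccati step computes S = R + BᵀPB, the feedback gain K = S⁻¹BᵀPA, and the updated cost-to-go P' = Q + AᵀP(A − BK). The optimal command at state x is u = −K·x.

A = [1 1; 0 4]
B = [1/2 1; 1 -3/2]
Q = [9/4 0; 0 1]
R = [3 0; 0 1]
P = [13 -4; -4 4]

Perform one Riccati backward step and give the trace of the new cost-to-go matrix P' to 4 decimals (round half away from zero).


20.4399

BᵀP = [2.5000 2.0000; 19.0000 -10.0000]
S = R + BᵀPB = [3 0; 0 1] + [3.2500 -0.5000; -0.5000 34.0000] = [6.2500 -0.5000; -0.5000 35.0000]
BᵀPA = [2.5000 10.5000; 19.0000 -21.0000]
K = S⁻¹·BᵀPA = [0.4439 1.6339; 0.5492 -0.5767]
A−BK = [0.2288 0.7597; 0.3799 1.5011]
AᵀP(A−BK) = [1.4554 3.8719; 3.8719 15.7346]
P' = Q + AᵀP(A−BK) = [3.7054 3.8719; 3.8719 16.7346]
tr(P') = 20.4399


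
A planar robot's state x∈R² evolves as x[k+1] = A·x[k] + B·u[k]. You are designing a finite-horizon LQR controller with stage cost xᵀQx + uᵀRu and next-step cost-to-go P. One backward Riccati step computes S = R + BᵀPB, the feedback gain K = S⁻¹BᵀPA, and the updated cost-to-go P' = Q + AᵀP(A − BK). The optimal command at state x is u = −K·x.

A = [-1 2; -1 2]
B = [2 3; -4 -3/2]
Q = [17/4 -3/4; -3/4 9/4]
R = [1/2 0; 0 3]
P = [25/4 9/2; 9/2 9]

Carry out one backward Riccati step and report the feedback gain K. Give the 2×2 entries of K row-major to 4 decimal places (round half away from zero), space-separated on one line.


0.4821 -0.9642 -0.6044 1.2087

BᵀP = [-5.5000 -27.0000; 12.0000 0.0000]
S = R + BᵀPB = [1/2 0; 0 3] + [97.0000 24.0000; 24.0000 36.0000] = [97.5000 24.0000; 24.0000 39.0000]
BᵀPA = [32.5000 -65.0000; -12.0000 24.0000]
K = S⁻¹·BᵀPA = [0.4821 -0.9642; -0.6044 1.2087]
A−BK = [-0.1511 0.3022; 0.0219 -0.0437]
AᵀP(A−BK) = [1.3293 -2.6585; -2.6585 5.3171]
P' = Q + AᵀP(A−BK) = [5.5793 -3.4085; -3.4085 7.5671]
tr(P') = 13.1463


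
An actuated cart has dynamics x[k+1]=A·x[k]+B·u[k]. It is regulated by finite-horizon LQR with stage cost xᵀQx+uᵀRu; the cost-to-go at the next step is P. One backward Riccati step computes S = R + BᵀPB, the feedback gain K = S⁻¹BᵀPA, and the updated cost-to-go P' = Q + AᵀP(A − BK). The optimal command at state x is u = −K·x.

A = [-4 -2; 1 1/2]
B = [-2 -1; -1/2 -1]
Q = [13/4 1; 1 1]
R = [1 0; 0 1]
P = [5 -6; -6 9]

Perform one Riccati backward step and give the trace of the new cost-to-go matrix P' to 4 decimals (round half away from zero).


23.1306

BᵀP = [-7.0000 7.5000; 1.0000 -3.0000]
S = R + BᵀPB = [1 0; 0 1] + [10.2500 -0.5000; -0.5000 2.0000] = [11.2500 -0.5000; -0.5000 3.0000]
BᵀPA = [35.5000 17.7500; -7.0000 -3.5000]
K = S⁻¹·BᵀPA = [3.0746 1.5373; -1.8209 -0.9104]
A−BK = [0.3284 0.1642; 0.7164 0.3582]
AᵀP(A−BK) = [15.1045 7.5522; 7.5522 3.7761]
P' = Q + AᵀP(A−BK) = [18.3545 8.5522; 8.5522 4.7761]
tr(P') = 23.1306


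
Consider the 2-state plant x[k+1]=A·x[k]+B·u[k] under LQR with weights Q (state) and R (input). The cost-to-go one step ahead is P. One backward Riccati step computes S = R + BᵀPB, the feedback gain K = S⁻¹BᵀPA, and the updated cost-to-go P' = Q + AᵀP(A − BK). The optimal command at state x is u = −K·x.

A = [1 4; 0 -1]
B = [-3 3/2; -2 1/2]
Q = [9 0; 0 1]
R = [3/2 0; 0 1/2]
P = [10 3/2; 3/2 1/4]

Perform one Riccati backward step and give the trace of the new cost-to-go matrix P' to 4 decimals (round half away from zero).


BᵀP = [-33.0000 -5.0000; 15.7500 2.3750]
S = R + BᵀPB = [3/2 0; 0 1/2] + [109.0000 -52.0000; -52.0000 24.8125] = [110.5000 -52.0000; -52.0000 25.3125]
BᵀPA = [-33.0000 -127.0000; 15.7500 60.6250]
K = S⁻¹·BᵀPA = [-0.1753 -0.6685; 0.2620 1.0218]
A−BK = [0.0810 0.4619; -0.4817 -2.8478]
AᵀP(A−BK) = [0.0870 0.3470; 0.3470 1.4071]
P' = Q + AᵀP(A−BK) = [9.0870 0.3470; 0.3470 2.4071]
tr(P') = 11.4941

11.4941


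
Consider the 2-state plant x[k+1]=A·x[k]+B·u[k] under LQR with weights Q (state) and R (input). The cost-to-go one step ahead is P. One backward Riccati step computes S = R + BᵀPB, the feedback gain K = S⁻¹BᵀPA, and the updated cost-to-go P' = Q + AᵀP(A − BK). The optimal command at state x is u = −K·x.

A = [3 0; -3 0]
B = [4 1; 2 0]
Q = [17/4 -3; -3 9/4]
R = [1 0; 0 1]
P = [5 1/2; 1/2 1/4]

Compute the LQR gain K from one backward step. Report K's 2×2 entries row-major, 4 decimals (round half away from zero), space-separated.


BᵀP = [21.0000 2.5000; 5.0000 0.5000]
S = R + BᵀPB = [1 0; 0 1] + [89.0000 21.0000; 21.0000 5.0000] = [90.0000 21.0000; 21.0000 6.0000]
BᵀPA = [55.5000 0.0000; 13.5000 0.0000]
K = S⁻¹·BᵀPA = [0.5000 0.0000; 0.5000 0.0000]
A−BK = [0.5000 0.0000; -4.0000 0.0000]
AᵀP(A−BK) = [3.7500 0.0000; 0.0000 0.0000]
P' = Q + AᵀP(A−BK) = [8.0000 -3.0000; -3.0000 2.2500]
tr(P') = 10.2500

0.5000 0.0000 0.5000 0.0000


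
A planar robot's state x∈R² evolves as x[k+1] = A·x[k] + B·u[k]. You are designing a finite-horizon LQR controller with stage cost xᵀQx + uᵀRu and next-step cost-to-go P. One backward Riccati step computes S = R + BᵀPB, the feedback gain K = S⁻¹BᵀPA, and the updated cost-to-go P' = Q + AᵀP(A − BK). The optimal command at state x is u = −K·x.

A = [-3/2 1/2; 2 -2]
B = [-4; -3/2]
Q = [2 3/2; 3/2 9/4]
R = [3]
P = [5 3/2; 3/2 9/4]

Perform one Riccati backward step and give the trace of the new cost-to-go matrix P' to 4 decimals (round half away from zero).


BᵀP = [-22.2500 -9.3750]
S = R + BᵀPB = [3] + [103.0625] = [106.0625]
BᵀPA = [14.6250 7.6250]
K = S⁻¹·BᵀPA = [0.1379 0.0719]
A−BK = [-0.9484 0.7876; 2.2068 -1.8922]
AᵀP(A−BK) = [9.2334 -7.8014; -7.8014 6.7018]
P' = Q + AᵀP(A−BK) = [11.2334 -6.3014; -6.3014 8.9518]
tr(P') = 20.1852

20.1852


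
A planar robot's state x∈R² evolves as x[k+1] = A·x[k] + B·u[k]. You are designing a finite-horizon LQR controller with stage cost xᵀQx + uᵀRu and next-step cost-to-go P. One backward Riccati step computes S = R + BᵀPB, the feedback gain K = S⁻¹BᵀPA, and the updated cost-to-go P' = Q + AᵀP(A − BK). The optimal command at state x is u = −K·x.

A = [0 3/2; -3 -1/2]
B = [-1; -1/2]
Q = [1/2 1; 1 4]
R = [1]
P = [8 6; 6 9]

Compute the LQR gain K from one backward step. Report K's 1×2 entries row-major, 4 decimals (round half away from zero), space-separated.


BᵀP = [-11.0000 -10.5000]
S = R + BᵀPB = [1] + [16.2500] = [17.2500]
BᵀPA = [31.5000 -11.2500]
K = S⁻¹·BᵀPA = [1.8261 -0.6522]
A−BK = [1.8261 0.8478; -2.0870 -0.8261]
AᵀP(A−BK) = [23.4783 7.0435; 7.0435 3.9130]
P' = Q + AᵀP(A−BK) = [23.9783 8.0435; 8.0435 7.9130]
tr(P') = 31.8913

1.8261 -0.6522


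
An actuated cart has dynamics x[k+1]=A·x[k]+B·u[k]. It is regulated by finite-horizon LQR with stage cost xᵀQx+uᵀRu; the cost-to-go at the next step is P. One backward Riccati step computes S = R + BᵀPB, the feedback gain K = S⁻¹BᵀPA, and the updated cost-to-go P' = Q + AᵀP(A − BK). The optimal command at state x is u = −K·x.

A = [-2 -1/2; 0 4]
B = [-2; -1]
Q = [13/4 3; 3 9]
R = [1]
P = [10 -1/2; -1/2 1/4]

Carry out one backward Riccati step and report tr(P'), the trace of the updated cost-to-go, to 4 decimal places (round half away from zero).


BᵀP = [-19.5000 0.7500]
S = R + BᵀPB = [1] + [38.2500] = [39.2500]
BᵀPA = [39.0000 12.7500]
K = S⁻¹·BᵀPA = [0.9936 0.3248]
A−BK = [-0.0127 0.1497; 0.9936 4.3248]
AᵀP(A−BK) = [1.2484 1.3312; 1.3312 4.3583]
P' = Q + AᵀP(A−BK) = [4.4984 4.3312; 4.3312 13.3583]
tr(P') = 17.8567

17.8567


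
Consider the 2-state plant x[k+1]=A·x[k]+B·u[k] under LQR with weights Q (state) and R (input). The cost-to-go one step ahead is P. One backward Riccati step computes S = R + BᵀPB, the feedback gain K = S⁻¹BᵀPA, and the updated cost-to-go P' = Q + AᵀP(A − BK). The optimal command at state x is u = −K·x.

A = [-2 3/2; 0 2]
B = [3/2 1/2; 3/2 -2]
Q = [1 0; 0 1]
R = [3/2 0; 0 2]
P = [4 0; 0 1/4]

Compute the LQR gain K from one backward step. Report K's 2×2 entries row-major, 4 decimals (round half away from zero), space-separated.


BᵀP = [6.0000 0.3750; 2.0000 -0.5000]
S = R + BᵀPB = [3/2 0; 0 2] + [9.5625 2.2500; 2.2500 2.0000] = [11.0625 2.2500; 2.2500 4.0000]
BᵀPA = [-12.0000 9.7500; -4.0000 2.0000]
K = S⁻¹·BᵀPA = [-0.9952 0.8804; -0.4402 0.0048]
A−BK = [-0.2871 0.1770; 0.6124 0.6890]
AᵀP(A−BK) = [2.2967 -1.4163; -1.4163 1.4067]
P' = Q + AᵀP(A−BK) = [3.2967 -1.4163; -1.4163 2.4067]
tr(P') = 5.7033

-0.9952 0.8804 -0.4402 0.0048


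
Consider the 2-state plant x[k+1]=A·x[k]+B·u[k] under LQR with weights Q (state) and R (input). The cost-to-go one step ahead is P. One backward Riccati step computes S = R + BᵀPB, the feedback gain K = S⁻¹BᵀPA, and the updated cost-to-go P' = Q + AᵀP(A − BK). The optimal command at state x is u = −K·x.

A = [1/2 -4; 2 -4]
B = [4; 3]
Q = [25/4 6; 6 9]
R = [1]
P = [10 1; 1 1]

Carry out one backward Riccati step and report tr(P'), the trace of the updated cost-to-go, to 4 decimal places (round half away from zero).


19.0683

BᵀP = [43.0000 7.0000]
S = R + BᵀPB = [1] + [193.0000] = [194.0000]
BᵀPA = [35.5000 -200.0000]
K = S⁻¹·BᵀPA = [0.1830 -1.0309]
A−BK = [-0.2320 0.1237; 1.4510 -0.9072]
AᵀP(A−BK) = [2.0039 -1.4021; -1.4021 1.8144]
P' = Q + AᵀP(A−BK) = [8.2539 4.5979; 4.5979 10.8144]
tr(P') = 19.0683


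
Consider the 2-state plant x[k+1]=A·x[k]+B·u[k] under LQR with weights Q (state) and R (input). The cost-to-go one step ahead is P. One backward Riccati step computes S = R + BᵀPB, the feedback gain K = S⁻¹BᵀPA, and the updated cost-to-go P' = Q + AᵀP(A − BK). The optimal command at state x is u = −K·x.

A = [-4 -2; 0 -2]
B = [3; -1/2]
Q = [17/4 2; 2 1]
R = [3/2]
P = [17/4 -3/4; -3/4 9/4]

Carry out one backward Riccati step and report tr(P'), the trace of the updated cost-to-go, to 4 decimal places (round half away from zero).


19.5584

BᵀP = [13.1250 -3.3750]
S = R + BᵀPB = [3/2] + [41.0625] = [42.5625]
BᵀPA = [-52.5000 -19.5000]
K = S⁻¹·BᵀPA = [-1.2335 -0.4581]
A−BK = [-0.2996 -0.6256; -0.6167 -2.2291]
AᵀP(A−BK) = [3.2423 3.9471; 3.9471 11.0661]
P' = Q + AᵀP(A−BK) = [7.4923 5.9471; 5.9471 12.0661]
tr(P') = 19.5584


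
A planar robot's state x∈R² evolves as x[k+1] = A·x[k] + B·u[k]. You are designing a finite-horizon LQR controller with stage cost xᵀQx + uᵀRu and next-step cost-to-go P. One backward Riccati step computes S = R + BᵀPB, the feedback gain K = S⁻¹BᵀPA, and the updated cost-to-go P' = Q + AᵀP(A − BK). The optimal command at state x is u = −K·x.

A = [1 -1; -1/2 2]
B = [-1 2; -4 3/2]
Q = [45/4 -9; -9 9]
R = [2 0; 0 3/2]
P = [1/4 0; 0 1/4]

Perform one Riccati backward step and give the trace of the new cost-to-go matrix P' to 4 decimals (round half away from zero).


BᵀP = [-0.2500 -1.0000; 0.5000 0.3750]
S = R + BᵀPB = [2 0; 0 3/2] + [4.2500 -2.0000; -2.0000 1.5625] = [6.2500 -2.0000; -2.0000 3.0625]
BᵀPA = [0.2500 -1.7500; 0.3125 0.2500]
K = S⁻¹·BᵀPA = [0.0918 -0.3209; 0.1620 -0.1280]
A−BK = [0.7678 -1.0650; -0.3756 0.9082]
AᵀP(A−BK) = [0.2389 -0.3798; -0.3798 0.7203]
P' = Q + AᵀP(A−BK) = [11.4889 -9.3798; -9.3798 9.7203]
tr(P') = 21.2092

21.2092


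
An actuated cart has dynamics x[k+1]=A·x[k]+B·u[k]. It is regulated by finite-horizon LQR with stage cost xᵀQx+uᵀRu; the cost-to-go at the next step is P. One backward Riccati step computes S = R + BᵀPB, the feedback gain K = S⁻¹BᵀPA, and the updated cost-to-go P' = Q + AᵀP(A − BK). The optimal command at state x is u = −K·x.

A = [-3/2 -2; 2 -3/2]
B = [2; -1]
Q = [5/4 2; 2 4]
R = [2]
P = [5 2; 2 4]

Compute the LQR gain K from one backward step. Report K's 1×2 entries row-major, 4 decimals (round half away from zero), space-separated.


-0.6667 -0.8889

BᵀP = [8.0000 0.0000]
S = R + BᵀPB = [2] + [16.0000] = [18.0000]
BᵀPA = [-12.0000 -16.0000]
K = S⁻¹·BᵀPA = [-0.6667 -0.8889]
A−BK = [-0.1667 -0.2222; 1.3333 -2.3889]
AᵀP(A−BK) = [7.2500 -11.1667; -11.1667 26.7778]
P' = Q + AᵀP(A−BK) = [8.5000 -9.1667; -9.1667 30.7778]
tr(P') = 39.2778


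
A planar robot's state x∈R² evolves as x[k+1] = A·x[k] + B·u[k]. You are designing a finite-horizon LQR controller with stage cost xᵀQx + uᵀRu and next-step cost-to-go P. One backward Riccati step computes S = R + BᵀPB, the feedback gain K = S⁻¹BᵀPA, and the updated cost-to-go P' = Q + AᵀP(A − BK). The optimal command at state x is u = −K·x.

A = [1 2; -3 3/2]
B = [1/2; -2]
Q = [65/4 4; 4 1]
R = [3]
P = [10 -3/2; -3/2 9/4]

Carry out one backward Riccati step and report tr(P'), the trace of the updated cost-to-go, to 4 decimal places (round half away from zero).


56.5580

BᵀP = [8.0000 -5.2500]
S = R + BᵀPB = [3] + [14.5000] = [17.5000]
BᵀPA = [23.7500 8.1250]
K = S⁻¹·BᵀPA = [1.3571 0.4643]
A−BK = [0.3214 1.7679; -0.2857 2.4286]
AᵀP(A−BK) = [7.0179 5.5982; 5.5982 32.2902]
P' = Q + AᵀP(A−BK) = [23.2679 9.5982; 9.5982 33.2902]
tr(P') = 56.5580


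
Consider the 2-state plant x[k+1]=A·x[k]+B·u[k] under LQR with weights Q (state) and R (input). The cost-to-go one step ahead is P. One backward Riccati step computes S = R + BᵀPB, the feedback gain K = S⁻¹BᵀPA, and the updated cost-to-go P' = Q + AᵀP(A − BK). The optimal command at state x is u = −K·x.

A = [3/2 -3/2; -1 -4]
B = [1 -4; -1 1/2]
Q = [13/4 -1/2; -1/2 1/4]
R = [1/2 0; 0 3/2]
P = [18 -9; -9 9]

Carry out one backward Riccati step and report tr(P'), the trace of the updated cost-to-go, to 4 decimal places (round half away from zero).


BᵀP = [27.0000 -18.0000; -76.5000 40.5000]
S = R + BᵀPB = [1/2 0; 0 3/2] + [45.0000 -117.0000; -117.0000 326.2500] = [45.5000 -117.0000; -117.0000 327.7500]
BᵀPA = [58.5000 31.5000; -155.2500 -47.2500]
K = S⁻¹·BᵀPA = [0.8247 3.9194; -0.1793 1.2550]
A−BK = [-0.0418 -0.3995; -0.0857 -0.7081]
AᵀP(A−BK) = [0.4213 1.5508; 1.5508 12.3367]
P' = Q + AᵀP(A−BK) = [3.6713 1.0508; 1.0508 12.5867]
tr(P') = 16.2580

16.2580


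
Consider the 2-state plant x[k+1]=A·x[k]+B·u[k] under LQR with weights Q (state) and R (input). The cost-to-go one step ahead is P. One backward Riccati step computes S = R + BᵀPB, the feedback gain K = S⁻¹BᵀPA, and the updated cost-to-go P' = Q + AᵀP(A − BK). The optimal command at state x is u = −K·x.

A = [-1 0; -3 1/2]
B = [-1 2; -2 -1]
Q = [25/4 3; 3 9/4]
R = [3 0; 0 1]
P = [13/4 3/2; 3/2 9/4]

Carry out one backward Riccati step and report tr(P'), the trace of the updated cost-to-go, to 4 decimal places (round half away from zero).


13.4264

BᵀP = [-6.2500 -6.0000; 5.0000 0.7500]
S = R + BᵀPB = [3 0; 0 1] + [18.2500 -6.5000; -6.5000 9.2500] = [21.2500 -6.5000; -6.5000 10.2500]
BᵀPA = [24.2500 -3.0000; -7.2500 0.3750]
K = S⁻¹·BᵀPA = [1.1474 -0.1613; 0.0203 -0.0657]
A−BK = [0.1068 -0.0299; -0.6849 0.1118]
AᵀP(A−BK) = [4.8231 -0.6905; -0.6905 0.1033]
P' = Q + AᵀP(A−BK) = [11.0731 2.3095; 2.3095 2.3533]
tr(P') = 13.4264


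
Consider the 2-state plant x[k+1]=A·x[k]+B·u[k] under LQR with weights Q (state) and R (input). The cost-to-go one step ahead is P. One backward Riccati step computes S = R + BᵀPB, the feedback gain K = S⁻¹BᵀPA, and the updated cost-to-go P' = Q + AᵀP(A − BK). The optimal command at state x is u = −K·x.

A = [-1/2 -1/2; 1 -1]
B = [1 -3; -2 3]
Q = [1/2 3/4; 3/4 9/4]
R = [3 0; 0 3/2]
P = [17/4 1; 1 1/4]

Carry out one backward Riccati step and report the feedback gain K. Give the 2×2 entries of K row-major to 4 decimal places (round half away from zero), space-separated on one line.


-0.0164 -0.0214 0.1058 0.2922

BᵀP = [2.2500 0.5000; -9.7500 -2.2500]
S = R + BᵀPB = [3 0; 0 3/2] + [1.2500 -5.2500; -5.2500 22.5000] = [4.2500 -5.2500; -5.2500 24.0000]
BᵀPA = [-0.6250 -1.6250; 2.6250 7.1250]
K = S⁻¹·BᵀPA = [-0.0164 -0.0214; 0.1058 0.2922]
A−BK = [-0.1662 0.3980; 0.6499 -1.9194]
AᵀP(A−BK) = [0.0246 0.0321; 0.0321 0.1958]
P' = Q + AᵀP(A−BK) = [0.5246 0.7821; 0.7821 2.4458]
tr(P') = 2.9704


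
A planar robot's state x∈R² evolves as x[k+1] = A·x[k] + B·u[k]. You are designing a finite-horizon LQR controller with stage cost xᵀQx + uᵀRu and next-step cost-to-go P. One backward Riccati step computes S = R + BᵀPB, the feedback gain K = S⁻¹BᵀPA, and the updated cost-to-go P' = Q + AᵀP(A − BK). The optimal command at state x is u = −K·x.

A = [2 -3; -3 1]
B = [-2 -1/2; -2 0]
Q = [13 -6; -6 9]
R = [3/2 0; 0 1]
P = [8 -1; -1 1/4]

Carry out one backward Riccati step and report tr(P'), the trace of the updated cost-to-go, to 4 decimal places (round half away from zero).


33.6230

BᵀP = [-14.0000 1.5000; -4.0000 0.5000]
S = R + BᵀPB = [3/2 0; 0 1] + [25.0000 7.0000; 7.0000 2.0000] = [26.5000 7.0000; 7.0000 3.0000]
BᵀPA = [-32.5000 43.5000; -9.5000 12.5000]
K = S⁻¹·BᵀPA = [-1.0164 1.4098; -0.7951 0.8770]
A−BK = [-0.4303 0.2582; -5.0328 3.8197]
AᵀP(A−BK) = [5.6639 -5.5984; -5.5984 5.9590]
P' = Q + AᵀP(A−BK) = [18.6639 -11.5984; -11.5984 14.9590]
tr(P') = 33.6230


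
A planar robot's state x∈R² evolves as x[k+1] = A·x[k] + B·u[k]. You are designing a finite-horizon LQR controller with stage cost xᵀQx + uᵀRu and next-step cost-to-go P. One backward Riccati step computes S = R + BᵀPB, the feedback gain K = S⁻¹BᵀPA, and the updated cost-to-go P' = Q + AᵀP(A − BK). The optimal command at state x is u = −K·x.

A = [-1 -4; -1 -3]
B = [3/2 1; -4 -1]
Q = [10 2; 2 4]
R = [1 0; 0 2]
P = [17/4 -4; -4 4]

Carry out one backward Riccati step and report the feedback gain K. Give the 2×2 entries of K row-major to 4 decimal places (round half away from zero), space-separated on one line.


0.0159 -0.1102 -0.0523 -0.2251

BᵀP = [22.3750 -22.0000; 8.2500 -8.0000]
S = R + BᵀPB = [1 0; 0 2] + [121.5625 44.3750; 44.3750 16.2500] = [122.5625 44.3750; 44.3750 18.2500]
BᵀPA = [-0.3750 -23.5000; -0.2500 -9.0000]
K = S⁻¹·BᵀPA = [0.0159 -0.1102; -0.0523 -0.2251]
A−BK = [-0.9715 -3.6095; -0.9888 -3.6660]
AᵀP(A−BK) = [0.2429 0.9024; 0.9024 3.3835]
P' = Q + AᵀP(A−BK) = [10.2429 2.9024; 2.9024 7.3835]
tr(P') = 17.6263


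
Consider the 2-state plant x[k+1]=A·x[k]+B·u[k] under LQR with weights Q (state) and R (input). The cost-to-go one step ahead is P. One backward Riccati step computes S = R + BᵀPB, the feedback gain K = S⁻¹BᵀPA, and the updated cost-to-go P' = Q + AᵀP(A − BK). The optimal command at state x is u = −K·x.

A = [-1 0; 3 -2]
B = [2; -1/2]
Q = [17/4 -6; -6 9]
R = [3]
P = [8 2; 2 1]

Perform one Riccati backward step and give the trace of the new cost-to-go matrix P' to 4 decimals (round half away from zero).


20.0340

BᵀP = [15.0000 3.5000]
S = R + BᵀPB = [3] + [28.2500] = [31.2500]
BᵀPA = [-4.5000 -7.0000]
K = S⁻¹·BᵀPA = [-0.1440 -0.2240]
A−BK = [-0.7120 0.4480; 2.9280 -2.1120]
AᵀP(A−BK) = [4.3520 -3.0080; -3.0080 2.4320]
P' = Q + AᵀP(A−BK) = [8.6020 -9.0080; -9.0080 11.4320]
tr(P') = 20.0340


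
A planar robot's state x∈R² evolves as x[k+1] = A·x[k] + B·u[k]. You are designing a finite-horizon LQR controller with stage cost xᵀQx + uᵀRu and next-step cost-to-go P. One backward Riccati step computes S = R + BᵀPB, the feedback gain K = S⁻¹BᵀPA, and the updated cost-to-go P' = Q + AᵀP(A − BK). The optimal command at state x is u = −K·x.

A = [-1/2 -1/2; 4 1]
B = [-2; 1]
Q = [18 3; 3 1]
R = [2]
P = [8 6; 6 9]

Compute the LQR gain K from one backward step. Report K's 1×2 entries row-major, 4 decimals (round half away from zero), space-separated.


BᵀP = [-10.0000 -3.0000]
S = R + BᵀPB = [2] + [17.0000] = [19.0000]
BᵀPA = [-7.0000 2.0000]
K = S⁻¹·BᵀPA = [-0.3684 0.1053]
A−BK = [-1.2368 -0.2895; 4.3684 0.8947]
AᵀP(A−BK) = [119.4211 23.7368; 23.7368 4.7895]
P' = Q + AᵀP(A−BK) = [137.4211 26.7368; 26.7368 5.7895]
tr(P') = 143.2105

-0.3684 0.1053


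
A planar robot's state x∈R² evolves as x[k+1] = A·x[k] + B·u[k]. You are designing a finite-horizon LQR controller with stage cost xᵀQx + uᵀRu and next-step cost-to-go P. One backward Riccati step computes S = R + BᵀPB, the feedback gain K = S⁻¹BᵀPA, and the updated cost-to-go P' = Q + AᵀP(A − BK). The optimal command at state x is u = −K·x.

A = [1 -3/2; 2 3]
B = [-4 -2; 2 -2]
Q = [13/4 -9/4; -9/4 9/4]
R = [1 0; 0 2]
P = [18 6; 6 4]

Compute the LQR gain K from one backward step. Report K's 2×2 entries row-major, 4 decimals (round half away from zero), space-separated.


BᵀP = [-60.0000 -16.0000; -48.0000 -20.0000]
S = R + BᵀPB = [1 0; 0 2] + [208.0000 152.0000; 152.0000 136.0000] = [209.0000 152.0000; 152.0000 138.0000]
BᵀPA = [-92.0000 42.0000; -88.0000 12.0000]
K = S⁻¹·BᵀPA = [0.1185 0.6922; -0.7682 -0.6755]
A−BK = [-0.0624 -0.0821; 0.2266 0.2646]
AᵀP(A−BK) = [1.3001 1.2412; 1.2412 1.5324]
P' = Q + AᵀP(A−BK) = [4.5501 -1.0088; -1.0088 3.7824]
tr(P') = 8.3325

0.1185 0.6922 -0.7682 -0.6755
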